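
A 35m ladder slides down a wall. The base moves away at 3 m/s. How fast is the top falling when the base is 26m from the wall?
26√61/61 ≈ 3.329 m/s

x² + y² = 35²
2x·dx/dt + 2y·dy/dt = 0
dy/dt = -x/y · dx/dt = -26/(3√61) · 3 = -26√61/61 m/s
The top is descending at 26√61/61 ≈ 3.329 m/s.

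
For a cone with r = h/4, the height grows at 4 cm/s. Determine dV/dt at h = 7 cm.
49π/4 cm³/s

V = (1/3)π(h/4)²h = πh³/48
dV/dt = πh²/16 · 4
At h = 7: dV/dt = 49π/4 cm³/s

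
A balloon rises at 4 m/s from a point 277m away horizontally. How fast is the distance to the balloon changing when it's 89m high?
178√3386/8465 ≈ 1.224 m/s

z² = 277² + y²
z = √(277² + 89²) = 5√3386
dz/dt = y/z · dy/dt = 89/(5√3386) · 4 = 178√3386/8465 ≈ 1.224 m/s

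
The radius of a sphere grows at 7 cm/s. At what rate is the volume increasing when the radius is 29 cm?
23548π cm³/s

V = (4/3)πr³
dV/dt = dV/dr · dr/dt = 4πr² · 7
At r = 29: dV/dt = 23548π cm³/s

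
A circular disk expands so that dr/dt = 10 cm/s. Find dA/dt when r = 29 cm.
580π cm²/s

A = πr²
dA/dt = 2πr · dr/dt = 2π(29)(10) = 580π cm²/s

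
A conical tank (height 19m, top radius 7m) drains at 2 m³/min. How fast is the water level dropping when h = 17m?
722/(14161π) ≈ 0.01623 m/min

r/h = 7/19, so r = (7/19)h
V = (1/3)πr²h = (1/3)π((7/19)h)²h = (49/1083)πh³
dV/dh = (49/361)πh²
dh/dt = (dV/dt)/(dV/dh) = -2/((49/361)π·17²) = -722/(14161π) m/min
The level is dropping at 722/(14161π) ≈ 0.01623 m/min.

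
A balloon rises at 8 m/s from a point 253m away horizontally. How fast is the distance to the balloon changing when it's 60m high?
480√67609/67609 ≈ 1.846 m/s

z² = 253² + y²
z = √(253² + 60²) = √67609
dz/dt = y/z · dy/dt = 60/√67609 · 8 = 480√67609/67609 ≈ 1.846 m/s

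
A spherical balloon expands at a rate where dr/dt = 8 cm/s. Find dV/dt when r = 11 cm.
3872π cm³/s

V = (4/3)πr³
dV/dt = dV/dr · dr/dt = 4πr² · 8
At r = 11: dV/dt = 3872π cm³/s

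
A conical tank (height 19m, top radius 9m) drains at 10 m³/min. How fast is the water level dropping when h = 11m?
3610/(9801π) ≈ 0.1172 m/min

r/h = 9/19, so r = (9/19)h
V = (1/3)πr²h = (1/3)π((9/19)h)²h = (27/361)πh³
dV/dh = (81/361)πh²
dh/dt = (dV/dt)/(dV/dh) = -10/((81/361)π·11²) = -3610/(9801π) m/min
The level is dropping at 3610/(9801π) ≈ 0.1172 m/min.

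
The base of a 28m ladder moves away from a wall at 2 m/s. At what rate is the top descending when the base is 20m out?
5√6/6 ≈ 2.041 m/s

x² + y² = 28²
2x·dx/dt + 2y·dy/dt = 0
dy/dt = -x/y · dx/dt = -20/(8√6) · 2 = -5√6/6 m/s
The top is descending at 5√6/6 ≈ 2.041 m/s.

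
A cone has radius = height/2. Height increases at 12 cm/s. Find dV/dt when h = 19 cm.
1083π cm³/s

V = (1/3)π(h/2)²h = πh³/12
dV/dt = πh²/4 · 12
At h = 19: dV/dt = 1083π cm³/s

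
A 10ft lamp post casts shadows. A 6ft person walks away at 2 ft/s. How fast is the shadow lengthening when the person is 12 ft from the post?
3 ft/s

By similar triangles: 10/(x+s) = 6/s
Solving: s = 6x/4
ds/dt = 6/4 · dx/dt = 3/2 · 2 = 3 ft/s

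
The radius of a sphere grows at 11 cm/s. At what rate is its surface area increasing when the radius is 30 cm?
2640π cm²/s

S = 4πr²
dS/dt = dS/dr · dr/dt = 8πr · 11
At r = 30: dS/dt = 2640π cm²/s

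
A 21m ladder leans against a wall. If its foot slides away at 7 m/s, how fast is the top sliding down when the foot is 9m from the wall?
21√10/20 ≈ 3.32 m/s

x² + y² = 21²
2x·dx/dt + 2y·dy/dt = 0
dy/dt = -x/y · dx/dt = -9/(6√10) · 7 = -21√10/20 m/s
The top is descending at 21√10/20 ≈ 3.32 m/s.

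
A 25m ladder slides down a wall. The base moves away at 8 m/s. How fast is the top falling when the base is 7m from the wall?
7/3 ≈ 2.333 m/s

x² + y² = 25²
2x·dx/dt + 2y·dy/dt = 0
dy/dt = -x/y · dx/dt = -7/24 · 8 = -7/3 m/s
The top is descending at 7/3 ≈ 2.333 m/s.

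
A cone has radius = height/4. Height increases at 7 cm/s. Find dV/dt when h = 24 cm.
252π cm³/s

V = (1/3)π(h/4)²h = πh³/48
dV/dt = πh²/16 · 7
At h = 24: dV/dt = 252π cm³/s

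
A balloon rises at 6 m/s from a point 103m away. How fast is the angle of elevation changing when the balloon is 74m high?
0.038421 rad/s

tan(θ) = y/103
sec²(θ) · dθ/dt = (1/103) · dy/dt
dθ/dt = cos²(θ)/103 · 6 = 103/(103² + 74²) · 6
dθ/dt = 0.038421 rad/s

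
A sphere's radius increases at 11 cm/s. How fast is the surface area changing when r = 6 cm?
528π cm²/s

S = 4πr²
dS/dt = dS/dr · dr/dt = 8πr · 11
At r = 6: dS/dt = 528π cm²/s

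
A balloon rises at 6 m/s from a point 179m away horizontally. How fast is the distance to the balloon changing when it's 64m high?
384√36137/36137 ≈ 2.02 m/s

z² = 179² + y²
z = √(179² + 64²) = √36137
dz/dt = y/z · dy/dt = 64/√36137 · 6 = 384√36137/36137 ≈ 2.02 m/s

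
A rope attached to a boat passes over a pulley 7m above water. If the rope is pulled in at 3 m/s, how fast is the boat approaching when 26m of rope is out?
26√627/209 ≈ 3.115 m/s

rope² = x² + 7²
x = √(26² - 7²) = √627
dx/dt = (rope/x) · d(rope)/dt = (26/√627) · (-3) = -26√627/209 m/s
The boat approaches at 26√627/209 ≈ 3.115 m/s.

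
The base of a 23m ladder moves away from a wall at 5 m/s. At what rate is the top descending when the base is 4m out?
20√57/171 ≈ 0.883 m/s

x² + y² = 23²
2x·dx/dt + 2y·dy/dt = 0
dy/dt = -x/y · dx/dt = -4/(3√57) · 5 = -20√57/171 m/s
The top is descending at 20√57/171 ≈ 0.883 m/s.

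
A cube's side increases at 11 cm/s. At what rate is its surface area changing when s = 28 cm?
3696 cm²/s

A = 6s²
dA/dt = 12s · ds/dt = 12·28·11 = 3696 cm²/s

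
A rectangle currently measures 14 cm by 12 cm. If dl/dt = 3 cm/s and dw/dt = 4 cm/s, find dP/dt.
14 cm/s

P = 2(l + w)
dP/dt = 2(dl/dt + dw/dt) = 2(3 + 4) = 14 cm/s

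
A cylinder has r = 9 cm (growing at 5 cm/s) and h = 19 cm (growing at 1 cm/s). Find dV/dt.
1791π cm³/s

V = πr²h
dV/dt = 2πrh·dr/dt + πr²·dh/dt
= 2π(9)(19)(5) + π(9)²(1)
= 1791π cm³/s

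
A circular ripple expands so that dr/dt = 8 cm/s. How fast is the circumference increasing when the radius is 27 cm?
16π cm/s

C = 2πr
dC/dt = 2π · dr/dt = 2π · 8 = 16π cm/s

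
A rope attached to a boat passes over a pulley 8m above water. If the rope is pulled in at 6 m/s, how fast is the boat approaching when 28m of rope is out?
14√5/5 ≈ 6.261 m/s

rope² = x² + 8²
x = √(28² - 8²) = 12√5
dx/dt = (rope/x) · d(rope)/dt = (28/(12√5)) · (-6) = -14√5/5 m/s
The boat approaches at 14√5/5 ≈ 6.261 m/s.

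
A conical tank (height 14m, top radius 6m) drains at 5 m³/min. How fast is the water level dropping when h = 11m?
245/(1089π) ≈ 0.07161 m/min

r/h = 6/14, so r = (3/7)h
V = (1/3)πr²h = (1/3)π((3/7)h)²h = (3/49)πh³
dV/dh = (9/49)πh²
dh/dt = (dV/dt)/(dV/dh) = -5/((9/49)π·11²) = -245/(1089π) m/min
The level is dropping at 245/(1089π) ≈ 0.07161 m/min.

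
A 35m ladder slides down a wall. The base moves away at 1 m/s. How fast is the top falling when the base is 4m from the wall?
4√1209/1209 ≈ 0.115 m/s

x² + y² = 35²
2x·dx/dt + 2y·dy/dt = 0
dy/dt = -x/y · dx/dt = -4/√1209 · 1 = -4√1209/1209 m/s
The top is descending at 4√1209/1209 ≈ 0.115 m/s.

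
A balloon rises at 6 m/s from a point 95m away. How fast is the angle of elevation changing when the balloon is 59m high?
0.045578 rad/s

tan(θ) = y/95
sec²(θ) · dθ/dt = (1/95) · dy/dt
dθ/dt = cos²(θ)/95 · 6 = 95/(95² + 59²) · 6
dθ/dt = 0.045578 rad/s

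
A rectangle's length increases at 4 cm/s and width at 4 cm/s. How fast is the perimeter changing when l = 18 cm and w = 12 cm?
16 cm/s

P = 2(l + w)
dP/dt = 2(dl/dt + dw/dt) = 2(4 + 4) = 16 cm/s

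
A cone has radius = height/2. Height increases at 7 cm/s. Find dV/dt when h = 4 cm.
28π cm³/s

V = (1/3)π(h/2)²h = πh³/12
dV/dt = πh²/4 · 7
At h = 4: dV/dt = 28π cm³/s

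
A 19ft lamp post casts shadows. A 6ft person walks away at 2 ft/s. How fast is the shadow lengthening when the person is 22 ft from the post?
12/13 ft/s

By similar triangles: 19/(x+s) = 6/s
Solving: s = 6x/13
ds/dt = 6/13 · dx/dt = 6/13 · 2 = 12/13 ft/s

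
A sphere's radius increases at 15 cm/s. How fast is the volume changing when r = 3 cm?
540π cm³/s

V = (4/3)πr³
dV/dt = dV/dr · dr/dt = 4πr² · 15
At r = 3: dV/dt = 540π cm³/s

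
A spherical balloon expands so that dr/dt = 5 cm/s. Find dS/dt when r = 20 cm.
800π cm²/s

S = 4πr²
dS/dt = dS/dr · dr/dt = 8πr · 5
At r = 20: dS/dt = 800π cm²/s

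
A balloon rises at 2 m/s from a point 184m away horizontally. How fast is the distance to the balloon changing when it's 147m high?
294√55465/55465 ≈ 1.248 m/s

z² = 184² + y²
z = √(184² + 147²) = √55465
dz/dt = y/z · dy/dt = 147/√55465 · 2 = 294√55465/55465 ≈ 1.248 m/s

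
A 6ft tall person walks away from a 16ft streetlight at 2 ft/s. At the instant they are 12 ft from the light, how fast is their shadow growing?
6/5 ft/s

By similar triangles: 16/(x+s) = 6/s
Solving: s = 6x/10
ds/dt = 6/10 · dx/dt = 3/5 · 2 = 6/5 ft/s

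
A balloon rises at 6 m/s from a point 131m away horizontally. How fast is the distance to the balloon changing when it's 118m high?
708√31085/31085 ≈ 4.016 m/s

z² = 131² + y²
z = √(131² + 118²) = √31085
dz/dt = y/z · dy/dt = 118/√31085 · 6 = 708√31085/31085 ≈ 4.016 m/s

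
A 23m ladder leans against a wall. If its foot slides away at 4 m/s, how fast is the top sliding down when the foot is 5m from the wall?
5√14/21 ≈ 0.8909 m/s

x² + y² = 23²
2x·dx/dt + 2y·dy/dt = 0
dy/dt = -x/y · dx/dt = -5/(6√14) · 4 = -5√14/21 m/s
The top is descending at 5√14/21 ≈ 0.8909 m/s.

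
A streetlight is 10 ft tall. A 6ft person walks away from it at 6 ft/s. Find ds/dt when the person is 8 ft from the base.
9 ft/s

By similar triangles: 10/(x+s) = 6/s
Solving: s = 6x/4
ds/dt = 6/4 · dx/dt = 3/2 · 6 = 9 ft/s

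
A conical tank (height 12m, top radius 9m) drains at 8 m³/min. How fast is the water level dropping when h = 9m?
128/(729π) ≈ 0.05589 m/min

r/h = 9/12, so r = (3/4)h
V = (1/3)πr²h = (1/3)π((3/4)h)²h = (3/16)πh³
dV/dh = (9/16)πh²
dh/dt = (dV/dt)/(dV/dh) = -8/((9/16)π·9²) = -128/(729π) m/min
The level is dropping at 128/(729π) ≈ 0.05589 m/min.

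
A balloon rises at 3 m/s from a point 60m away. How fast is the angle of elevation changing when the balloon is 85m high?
0.016628 rad/s

tan(θ) = y/60
sec²(θ) · dθ/dt = (1/60) · dy/dt
dθ/dt = cos²(θ)/60 · 3 = 60/(60² + 85²) · 3
dθ/dt = 0.016628 rad/s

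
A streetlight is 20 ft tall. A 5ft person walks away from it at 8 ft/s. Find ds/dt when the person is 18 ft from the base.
8/3 ft/s

By similar triangles: 20/(x+s) = 5/s
Solving: s = 5x/15
ds/dt = 5/15 · dx/dt = 1/3 · 8 = 8/3 ft/s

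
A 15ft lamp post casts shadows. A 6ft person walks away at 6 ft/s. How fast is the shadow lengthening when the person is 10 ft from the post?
4 ft/s

By similar triangles: 15/(x+s) = 6/s
Solving: s = 6x/9
ds/dt = 6/9 · dx/dt = 2/3 · 6 = 4 ft/s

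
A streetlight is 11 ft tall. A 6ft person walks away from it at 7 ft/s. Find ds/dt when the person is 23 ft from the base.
42/5 ft/s

By similar triangles: 11/(x+s) = 6/s
Solving: s = 6x/5
ds/dt = 6/5 · dx/dt = 6/5 · 7 = 42/5 ft/s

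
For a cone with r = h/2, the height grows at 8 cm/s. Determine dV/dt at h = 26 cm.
1352π cm³/s

V = (1/3)π(h/2)²h = πh³/12
dV/dt = πh²/4 · 8
At h = 26: dV/dt = 1352π cm³/s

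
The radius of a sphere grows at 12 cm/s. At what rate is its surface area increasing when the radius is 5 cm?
480π cm²/s

S = 4πr²
dS/dt = dS/dr · dr/dt = 8πr · 12
At r = 5: dS/dt = 480π cm²/s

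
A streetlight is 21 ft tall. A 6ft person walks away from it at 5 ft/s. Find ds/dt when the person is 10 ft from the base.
2 ft/s

By similar triangles: 21/(x+s) = 6/s
Solving: s = 6x/15
ds/dt = 6/15 · dx/dt = 2/5 · 5 = 2 ft/s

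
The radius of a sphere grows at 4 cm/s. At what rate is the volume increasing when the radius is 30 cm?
14400π cm³/s

V = (4/3)πr³
dV/dt = dV/dr · dr/dt = 4πr² · 4
At r = 30: dV/dt = 14400π cm³/s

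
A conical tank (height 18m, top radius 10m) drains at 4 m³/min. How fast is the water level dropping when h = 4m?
81/(100π) ≈ 0.2578 m/min

r/h = 10/18, so r = (5/9)h
V = (1/3)πr²h = (1/3)π((5/9)h)²h = (25/243)πh³
dV/dh = (25/81)πh²
dh/dt = (dV/dt)/(dV/dh) = -4/((25/81)π·4²) = -81/(100π) m/min
The level is dropping at 81/(100π) ≈ 0.2578 m/min.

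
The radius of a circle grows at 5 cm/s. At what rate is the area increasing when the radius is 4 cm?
40π cm²/s

A = πr²
dA/dt = 2πr · dr/dt = 2π(4)(5) = 40π cm²/s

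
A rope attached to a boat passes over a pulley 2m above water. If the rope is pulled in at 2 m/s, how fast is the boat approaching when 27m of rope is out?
54√29/145 ≈ 2.006 m/s

rope² = x² + 2²
x = √(27² - 2²) = 5√29
dx/dt = (rope/x) · d(rope)/dt = (27/(5√29)) · (-2) = -54√29/145 m/s
The boat approaches at 54√29/145 ≈ 2.006 m/s.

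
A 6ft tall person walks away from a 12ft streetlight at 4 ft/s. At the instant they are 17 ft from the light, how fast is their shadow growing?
4 ft/s

By similar triangles: 12/(x+s) = 6/s
Solving: s = 6x/6
ds/dt = 6/6 · dx/dt = 1 · 4 = 4 ft/s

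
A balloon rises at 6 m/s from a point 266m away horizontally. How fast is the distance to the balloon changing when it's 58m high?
87√18530/9265 ≈ 1.278 m/s

z² = 266² + y²
z = √(266² + 58²) = 2√18530
dz/dt = y/z · dy/dt = 58/(2√18530) · 6 = 87√18530/9265 ≈ 1.278 m/s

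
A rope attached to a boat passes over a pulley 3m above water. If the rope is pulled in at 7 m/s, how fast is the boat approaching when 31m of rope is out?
31√238/68 ≈ 7.033 m/s

rope² = x² + 3²
x = √(31² - 3²) = 2√238
dx/dt = (rope/x) · d(rope)/dt = (31/(2√238)) · (-7) = -31√238/68 m/s
The boat approaches at 31√238/68 ≈ 7.033 m/s.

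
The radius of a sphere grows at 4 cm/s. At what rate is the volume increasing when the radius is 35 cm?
19600π cm³/s

V = (4/3)πr³
dV/dt = dV/dr · dr/dt = 4πr² · 4
At r = 35: dV/dt = 19600π cm³/s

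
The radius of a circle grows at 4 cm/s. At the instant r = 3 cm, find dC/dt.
8π cm/s

C = 2πr
dC/dt = 2π · dr/dt = 2π · 4 = 8π cm/s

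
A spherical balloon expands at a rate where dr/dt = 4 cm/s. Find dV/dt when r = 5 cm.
400π cm³/s

V = (4/3)πr³
dV/dt = dV/dr · dr/dt = 4πr² · 4
At r = 5: dV/dt = 400π cm³/s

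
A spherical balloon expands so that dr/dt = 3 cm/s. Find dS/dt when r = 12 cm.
288π cm²/s

S = 4πr²
dS/dt = dS/dr · dr/dt = 8πr · 3
At r = 12: dS/dt = 288π cm²/s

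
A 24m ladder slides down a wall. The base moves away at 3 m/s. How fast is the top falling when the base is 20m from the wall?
15√11/11 ≈ 4.523 m/s

x² + y² = 24²
2x·dx/dt + 2y·dy/dt = 0
dy/dt = -x/y · dx/dt = -20/(4√11) · 3 = -15√11/11 m/s
The top is descending at 15√11/11 ≈ 4.523 m/s.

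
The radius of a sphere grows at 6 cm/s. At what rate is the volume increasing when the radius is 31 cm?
23064π cm³/s

V = (4/3)πr³
dV/dt = dV/dr · dr/dt = 4πr² · 6
At r = 31: dV/dt = 23064π cm³/s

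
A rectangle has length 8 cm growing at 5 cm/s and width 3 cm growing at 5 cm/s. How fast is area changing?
55 cm²/s

A = lw
dA/dt = w·dl/dt + l·dw/dt = 3·5 + 8·5 = 55 cm²/s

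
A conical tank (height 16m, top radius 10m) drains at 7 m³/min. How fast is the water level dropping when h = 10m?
112/(625π) ≈ 0.05704 m/min

r/h = 10/16, so r = (5/8)h
V = (1/3)πr²h = (1/3)π((5/8)h)²h = (25/192)πh³
dV/dh = (25/64)πh²
dh/dt = (dV/dt)/(dV/dh) = -7/((25/64)π·10²) = -112/(625π) m/min
The level is dropping at 112/(625π) ≈ 0.05704 m/min.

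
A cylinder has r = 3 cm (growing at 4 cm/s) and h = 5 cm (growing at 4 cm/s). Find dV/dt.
156π cm³/s

V = πr²h
dV/dt = 2πrh·dr/dt + πr²·dh/dt
= 2π(3)(5)(4) + π(3)²(4)
= 156π cm³/s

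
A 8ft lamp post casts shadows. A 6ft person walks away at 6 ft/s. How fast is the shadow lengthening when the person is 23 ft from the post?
18 ft/s

By similar triangles: 8/(x+s) = 6/s
Solving: s = 6x/2
ds/dt = 6/2 · dx/dt = 3 · 6 = 18 ft/s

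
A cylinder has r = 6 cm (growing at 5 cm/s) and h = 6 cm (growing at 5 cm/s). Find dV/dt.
540π cm³/s

V = πr²h
dV/dt = 2πrh·dr/dt + πr²·dh/dt
= 2π(6)(6)(5) + π(6)²(5)
= 540π cm³/s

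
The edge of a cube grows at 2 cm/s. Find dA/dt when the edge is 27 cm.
648 cm²/s

A = 6s²
dA/dt = 12s · ds/dt = 12·27·2 = 648 cm²/s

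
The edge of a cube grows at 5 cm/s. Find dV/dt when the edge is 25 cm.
9375 cm³/s

V = s³
dV/dt = 3s² · ds/dt = 3·25²·5 = 9375 cm³/s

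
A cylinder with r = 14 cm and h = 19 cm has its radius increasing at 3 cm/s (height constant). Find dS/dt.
282π cm²/s

S = 2πrh + 2πr² (lateral + bases)
dS/dt = (2πh + 4πr)·dr/dt = (2π·19 + 4π·14)·3
= 282π cm²/s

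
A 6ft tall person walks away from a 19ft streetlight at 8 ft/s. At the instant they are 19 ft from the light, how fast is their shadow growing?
48/13 ft/s

By similar triangles: 19/(x+s) = 6/s
Solving: s = 6x/13
ds/dt = 6/13 · dx/dt = 6/13 · 8 = 48/13 ft/s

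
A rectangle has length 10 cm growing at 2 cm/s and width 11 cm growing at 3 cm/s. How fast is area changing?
52 cm²/s

A = lw
dA/dt = w·dl/dt + l·dw/dt = 11·2 + 10·3 = 52 cm²/s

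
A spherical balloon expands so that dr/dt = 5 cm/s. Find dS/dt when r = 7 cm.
280π cm²/s

S = 4πr²
dS/dt = dS/dr · dr/dt = 8πr · 5
At r = 7: dS/dt = 280π cm²/s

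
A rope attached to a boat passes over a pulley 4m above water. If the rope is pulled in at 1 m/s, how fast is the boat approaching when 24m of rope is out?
6√35/35 ≈ 1.014 m/s

rope² = x² + 4²
x = √(24² - 4²) = 4√35
dx/dt = (rope/x) · d(rope)/dt = (24/(4√35)) · (-1) = -6√35/35 m/s
The boat approaches at 6√35/35 ≈ 1.014 m/s.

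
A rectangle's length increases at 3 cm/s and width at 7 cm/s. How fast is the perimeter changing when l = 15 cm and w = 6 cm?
20 cm/s

P = 2(l + w)
dP/dt = 2(dl/dt + dw/dt) = 2(3 + 7) = 20 cm/s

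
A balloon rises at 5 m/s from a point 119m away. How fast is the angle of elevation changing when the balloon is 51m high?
0.035497 rad/s

tan(θ) = y/119
sec²(θ) · dθ/dt = (1/119) · dy/dt
dθ/dt = cos²(θ)/119 · 5 = 119/(119² + 51²) · 5
dθ/dt = 0.035497 rad/s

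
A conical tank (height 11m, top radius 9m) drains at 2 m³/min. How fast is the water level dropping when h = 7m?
242/(3969π) ≈ 0.01941 m/min

r/h = 9/11, so r = (9/11)h
V = (1/3)πr²h = (1/3)π((9/11)h)²h = (27/121)πh³
dV/dh = (81/121)πh²
dh/dt = (dV/dt)/(dV/dh) = -2/((81/121)π·7²) = -242/(3969π) m/min
The level is dropping at 242/(3969π) ≈ 0.01941 m/min.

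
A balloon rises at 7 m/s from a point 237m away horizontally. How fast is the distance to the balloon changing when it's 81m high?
189√6970/6970 ≈ 2.264 m/s

z² = 237² + y²
z = √(237² + 81²) = 3√6970
dz/dt = y/z · dy/dt = 81/(3√6970) · 7 = 189√6970/6970 ≈ 2.264 m/s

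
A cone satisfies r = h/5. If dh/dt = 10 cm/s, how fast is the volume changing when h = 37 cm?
2738π/5 cm³/s

V = (1/3)π(h/5)²h = πh³/75
dV/dt = πh²/25 · 10
At h = 37: dV/dt = 2738π/5 cm³/s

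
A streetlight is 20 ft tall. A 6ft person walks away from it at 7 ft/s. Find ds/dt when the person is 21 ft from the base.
3 ft/s

By similar triangles: 20/(x+s) = 6/s
Solving: s = 6x/14
ds/dt = 6/14 · dx/dt = 3/7 · 7 = 3 ft/s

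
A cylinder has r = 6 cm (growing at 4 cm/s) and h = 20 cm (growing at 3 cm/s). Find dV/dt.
1068π cm³/s

V = πr²h
dV/dt = 2πrh·dr/dt + πr²·dh/dt
= 2π(6)(20)(4) + π(6)²(3)
= 1068π cm³/s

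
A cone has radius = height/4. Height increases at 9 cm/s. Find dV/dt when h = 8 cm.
36π cm³/s

V = (1/3)π(h/4)²h = πh³/48
dV/dt = πh²/16 · 9
At h = 8: dV/dt = 36π cm³/s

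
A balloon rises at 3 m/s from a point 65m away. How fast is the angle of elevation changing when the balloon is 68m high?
0.022036 rad/s

tan(θ) = y/65
sec²(θ) · dθ/dt = (1/65) · dy/dt
dθ/dt = cos²(θ)/65 · 3 = 65/(65² + 68²) · 3
dθ/dt = 0.022036 rad/s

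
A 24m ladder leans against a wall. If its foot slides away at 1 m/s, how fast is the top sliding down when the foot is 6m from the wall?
√15/15 ≈ 0.2582 m/s

x² + y² = 24²
2x·dx/dt + 2y·dy/dt = 0
dy/dt = -x/y · dx/dt = -6/(6√15) · 1 = -√15/15 m/s
The top is descending at √15/15 ≈ 0.2582 m/s.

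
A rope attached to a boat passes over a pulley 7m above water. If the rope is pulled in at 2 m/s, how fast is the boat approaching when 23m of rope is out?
23√30/60 ≈ 2.1 m/s

rope² = x² + 7²
x = √(23² - 7²) = 4√30
dx/dt = (rope/x) · d(rope)/dt = (23/(4√30)) · (-2) = -23√30/60 m/s
The boat approaches at 23√30/60 ≈ 2.1 m/s.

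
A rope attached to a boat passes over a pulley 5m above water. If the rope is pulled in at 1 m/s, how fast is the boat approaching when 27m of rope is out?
27√11/88 ≈ 1.018 m/s

rope² = x² + 5²
x = √(27² - 5²) = 8√11
dx/dt = (rope/x) · d(rope)/dt = (27/(8√11)) · (-1) = -27√11/88 m/s
The boat approaches at 27√11/88 ≈ 1.018 m/s.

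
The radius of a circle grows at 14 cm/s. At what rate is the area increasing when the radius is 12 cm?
336π cm²/s

A = πr²
dA/dt = 2πr · dr/dt = 2π(12)(14) = 336π cm²/s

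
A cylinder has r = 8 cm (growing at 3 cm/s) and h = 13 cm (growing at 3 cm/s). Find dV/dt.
816π cm³/s

V = πr²h
dV/dt = 2πrh·dr/dt + πr²·dh/dt
= 2π(8)(13)(3) + π(8)²(3)
= 816π cm³/s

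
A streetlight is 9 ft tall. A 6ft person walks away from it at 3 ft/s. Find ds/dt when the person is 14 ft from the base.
6 ft/s

By similar triangles: 9/(x+s) = 6/s
Solving: s = 6x/3
ds/dt = 6/3 · dx/dt = 2 · 3 = 6 ft/s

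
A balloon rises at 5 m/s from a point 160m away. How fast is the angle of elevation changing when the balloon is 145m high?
0.017158 rad/s

tan(θ) = y/160
sec²(θ) · dθ/dt = (1/160) · dy/dt
dθ/dt = cos²(θ)/160 · 5 = 160/(160² + 145²) · 5
dθ/dt = 0.017158 rad/s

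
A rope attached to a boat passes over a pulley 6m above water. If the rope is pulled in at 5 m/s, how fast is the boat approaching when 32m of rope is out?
80√247/247 ≈ 5.09 m/s

rope² = x² + 6²
x = √(32² - 6²) = 2√247
dx/dt = (rope/x) · d(rope)/dt = (32/(2√247)) · (-5) = -80√247/247 m/s
The boat approaches at 80√247/247 ≈ 5.09 m/s.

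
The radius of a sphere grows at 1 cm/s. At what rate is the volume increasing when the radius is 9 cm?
324π cm³/s

V = (4/3)πr³
dV/dt = dV/dr · dr/dt = 4πr² · 1
At r = 9: dV/dt = 324π cm³/s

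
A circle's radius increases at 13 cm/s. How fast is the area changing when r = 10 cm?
260π cm²/s

A = πr²
dA/dt = 2πr · dr/dt = 2π(10)(13) = 260π cm²/s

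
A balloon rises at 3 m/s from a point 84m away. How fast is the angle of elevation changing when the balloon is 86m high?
0.017437 rad/s

tan(θ) = y/84
sec²(θ) · dθ/dt = (1/84) · dy/dt
dθ/dt = cos²(θ)/84 · 3 = 84/(84² + 86²) · 3
dθ/dt = 0.017437 rad/s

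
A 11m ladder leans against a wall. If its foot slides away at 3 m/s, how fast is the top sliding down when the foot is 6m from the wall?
18√85/85 ≈ 1.952 m/s

x² + y² = 11²
2x·dx/dt + 2y·dy/dt = 0
dy/dt = -x/y · dx/dt = -6/√85 · 3 = -18√85/85 m/s
The top is descending at 18√85/85 ≈ 1.952 m/s.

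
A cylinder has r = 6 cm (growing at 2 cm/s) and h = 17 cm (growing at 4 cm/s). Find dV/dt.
552π cm³/s

V = πr²h
dV/dt = 2πrh·dr/dt + πr²·dh/dt
= 2π(6)(17)(2) + π(6)²(4)
= 552π cm³/s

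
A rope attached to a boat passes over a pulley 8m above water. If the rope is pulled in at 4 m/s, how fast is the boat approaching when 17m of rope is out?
68/15 ≈ 4.533 m/s

rope² = x² + 8²
x = √(17² - 8²) = 15
dx/dt = (rope/x) · d(rope)/dt = (17/15) · (-4) = -68/15 m/s
The boat approaches at 68/15 ≈ 4.533 m/s.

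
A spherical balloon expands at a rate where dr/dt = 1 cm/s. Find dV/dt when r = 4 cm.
64π cm³/s

V = (4/3)πr³
dV/dt = dV/dr · dr/dt = 4πr² · 1
At r = 4: dV/dt = 64π cm³/s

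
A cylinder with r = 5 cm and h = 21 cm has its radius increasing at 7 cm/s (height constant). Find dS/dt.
434π cm²/s

S = 2πrh + 2πr² (lateral + bases)
dS/dt = (2πh + 4πr)·dr/dt = (2π·21 + 4π·5)·7
= 434π cm²/s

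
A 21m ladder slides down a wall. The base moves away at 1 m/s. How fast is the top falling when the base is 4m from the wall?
4√17/85 ≈ 0.194 m/s

x² + y² = 21²
2x·dx/dt + 2y·dy/dt = 0
dy/dt = -x/y · dx/dt = -4/(5√17) · 1 = -4√17/85 m/s
The top is descending at 4√17/85 ≈ 0.194 m/s.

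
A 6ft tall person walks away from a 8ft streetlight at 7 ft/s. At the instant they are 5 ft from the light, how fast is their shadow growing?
21 ft/s

By similar triangles: 8/(x+s) = 6/s
Solving: s = 6x/2
ds/dt = 6/2 · dx/dt = 3 · 7 = 21 ft/s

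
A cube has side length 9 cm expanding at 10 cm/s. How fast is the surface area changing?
1080 cm²/s

A = 6s²
dA/dt = 12s · ds/dt = 12·9·10 = 1080 cm²/s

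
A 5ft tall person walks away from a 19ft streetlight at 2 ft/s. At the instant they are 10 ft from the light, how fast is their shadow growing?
5/7 ft/s

By similar triangles: 19/(x+s) = 5/s
Solving: s = 5x/14
ds/dt = 5/14 · dx/dt = 5/14 · 2 = 5/7 ft/s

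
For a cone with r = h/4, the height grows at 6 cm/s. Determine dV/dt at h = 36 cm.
486π cm³/s

V = (1/3)π(h/4)²h = πh³/48
dV/dt = πh²/16 · 6
At h = 36: dV/dt = 486π cm³/s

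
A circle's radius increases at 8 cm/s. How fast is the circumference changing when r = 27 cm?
16π cm/s

C = 2πr
dC/dt = 2π · dr/dt = 2π · 8 = 16π cm/s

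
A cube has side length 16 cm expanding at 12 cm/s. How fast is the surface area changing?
2304 cm²/s

A = 6s²
dA/dt = 12s · ds/dt = 12·16·12 = 2304 cm²/s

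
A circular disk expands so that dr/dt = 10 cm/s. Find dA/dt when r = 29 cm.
580π cm²/s

A = πr²
dA/dt = 2πr · dr/dt = 2π(29)(10) = 580π cm²/s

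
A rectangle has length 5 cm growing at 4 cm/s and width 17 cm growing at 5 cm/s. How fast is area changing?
93 cm²/s

A = lw
dA/dt = w·dl/dt + l·dw/dt = 17·4 + 5·5 = 93 cm²/s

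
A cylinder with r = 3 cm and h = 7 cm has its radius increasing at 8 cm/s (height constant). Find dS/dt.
208π cm²/s

S = 2πrh + 2πr² (lateral + bases)
dS/dt = (2πh + 4πr)·dr/dt = (2π·7 + 4π·3)·8
= 208π cm²/s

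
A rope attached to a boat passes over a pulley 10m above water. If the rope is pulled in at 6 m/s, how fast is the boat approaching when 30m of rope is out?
9√2/2 ≈ 6.364 m/s

rope² = x² + 10²
x = √(30² - 10²) = 20√2
dx/dt = (rope/x) · d(rope)/dt = (30/(20√2)) · (-6) = -9√2/2 m/s
The boat approaches at 9√2/2 ≈ 6.364 m/s.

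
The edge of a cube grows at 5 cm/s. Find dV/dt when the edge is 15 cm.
3375 cm³/s

V = s³
dV/dt = 3s² · ds/dt = 3·15²·5 = 3375 cm³/s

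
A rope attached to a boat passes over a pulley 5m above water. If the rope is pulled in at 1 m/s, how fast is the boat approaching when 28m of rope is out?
28√759/759 ≈ 1.016 m/s

rope² = x² + 5²
x = √(28² - 5²) = √759
dx/dt = (rope/x) · d(rope)/dt = (28/√759) · (-1) = -28√759/759 m/s
The boat approaches at 28√759/759 ≈ 1.016 m/s.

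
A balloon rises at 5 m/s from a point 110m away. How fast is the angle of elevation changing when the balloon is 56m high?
0.036099 rad/s

tan(θ) = y/110
sec²(θ) · dθ/dt = (1/110) · dy/dt
dθ/dt = cos²(θ)/110 · 5 = 110/(110² + 56²) · 5
dθ/dt = 0.036099 rad/s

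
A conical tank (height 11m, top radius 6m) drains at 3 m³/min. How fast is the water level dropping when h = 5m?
121/(300π) ≈ 0.1284 m/min

r/h = 6/11, so r = (6/11)h
V = (1/3)πr²h = (1/3)π((6/11)h)²h = (12/121)πh³
dV/dh = (36/121)πh²
dh/dt = (dV/dt)/(dV/dh) = -3/((36/121)π·5²) = -121/(300π) m/min
The level is dropping at 121/(300π) ≈ 0.1284 m/min.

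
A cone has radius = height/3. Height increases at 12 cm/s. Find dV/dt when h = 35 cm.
4900π/3 cm³/s

V = (1/3)π(h/3)²h = πh³/27
dV/dt = πh²/9 · 12
At h = 35: dV/dt = 4900π/3 cm³/s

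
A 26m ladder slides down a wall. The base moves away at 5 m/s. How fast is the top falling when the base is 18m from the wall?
45√22/44 ≈ 4.797 m/s

x² + y² = 26²
2x·dx/dt + 2y·dy/dt = 0
dy/dt = -x/y · dx/dt = -18/(4√22) · 5 = -45√22/44 m/s
The top is descending at 45√22/44 ≈ 4.797 m/s.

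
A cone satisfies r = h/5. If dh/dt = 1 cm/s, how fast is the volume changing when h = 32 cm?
1024π/25 cm³/s

V = (1/3)π(h/5)²h = πh³/75
dV/dt = πh²/25 · 1
At h = 32: dV/dt = 1024π/25 cm³/s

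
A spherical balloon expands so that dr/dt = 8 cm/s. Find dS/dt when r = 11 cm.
704π cm²/s

S = 4πr²
dS/dt = dS/dr · dr/dt = 8πr · 8
At r = 11: dS/dt = 704π cm²/s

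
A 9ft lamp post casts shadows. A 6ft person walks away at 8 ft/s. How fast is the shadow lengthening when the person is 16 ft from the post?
16 ft/s

By similar triangles: 9/(x+s) = 6/s
Solving: s = 6x/3
ds/dt = 6/3 · dx/dt = 2 · 8 = 16 ft/s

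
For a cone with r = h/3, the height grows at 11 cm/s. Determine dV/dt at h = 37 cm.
15059π/9 cm³/s

V = (1/3)π(h/3)²h = πh³/27
dV/dt = πh²/9 · 11
At h = 37: dV/dt = 15059π/9 cm³/s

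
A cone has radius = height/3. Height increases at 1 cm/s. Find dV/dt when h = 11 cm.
121π/9 cm³/s

V = (1/3)π(h/3)²h = πh³/27
dV/dt = πh²/9 · 1
At h = 11: dV/dt = 121π/9 cm³/s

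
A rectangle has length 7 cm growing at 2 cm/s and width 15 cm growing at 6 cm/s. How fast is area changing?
72 cm²/s

A = lw
dA/dt = w·dl/dt + l·dw/dt = 15·2 + 7·6 = 72 cm²/s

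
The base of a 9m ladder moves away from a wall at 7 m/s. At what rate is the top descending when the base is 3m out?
7√2/4 ≈ 2.475 m/s

x² + y² = 9²
2x·dx/dt + 2y·dy/dt = 0
dy/dt = -x/y · dx/dt = -3/(6√2) · 7 = -7√2/4 m/s
The top is descending at 7√2/4 ≈ 2.475 m/s.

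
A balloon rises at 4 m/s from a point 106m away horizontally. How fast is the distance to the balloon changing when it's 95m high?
380√20261/20261 ≈ 2.67 m/s

z² = 106² + y²
z = √(106² + 95²) = √20261
dz/dt = y/z · dy/dt = 95/√20261 · 4 = 380√20261/20261 ≈ 2.67 m/s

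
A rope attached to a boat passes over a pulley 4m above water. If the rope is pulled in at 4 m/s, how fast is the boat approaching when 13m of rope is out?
52√17/51 ≈ 4.204 m/s

rope² = x² + 4²
x = √(13² - 4²) = 3√17
dx/dt = (rope/x) · d(rope)/dt = (13/(3√17)) · (-4) = -52√17/51 m/s
The boat approaches at 52√17/51 ≈ 4.204 m/s.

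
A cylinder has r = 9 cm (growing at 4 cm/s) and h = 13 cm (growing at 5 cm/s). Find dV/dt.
1341π cm³/s

V = πr²h
dV/dt = 2πrh·dr/dt + πr²·dh/dt
= 2π(9)(13)(4) + π(9)²(5)
= 1341π cm³/s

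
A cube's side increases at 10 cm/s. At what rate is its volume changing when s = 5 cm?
750 cm³/s

V = s³
dV/dt = 3s² · ds/dt = 3·5²·10 = 750 cm³/s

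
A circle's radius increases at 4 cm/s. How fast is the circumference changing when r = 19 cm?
8π cm/s

C = 2πr
dC/dt = 2π · dr/dt = 2π · 4 = 8π cm/s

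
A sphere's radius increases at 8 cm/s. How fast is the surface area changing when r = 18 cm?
1152π cm²/s

S = 4πr²
dS/dt = dS/dr · dr/dt = 8πr · 8
At r = 18: dS/dt = 1152π cm²/s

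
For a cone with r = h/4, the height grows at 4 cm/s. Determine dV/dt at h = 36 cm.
324π cm³/s

V = (1/3)π(h/4)²h = πh³/48
dV/dt = πh²/16 · 4
At h = 36: dV/dt = 324π cm³/s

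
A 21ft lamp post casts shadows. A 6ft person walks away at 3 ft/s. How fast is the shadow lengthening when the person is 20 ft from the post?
6/5 ft/s

By similar triangles: 21/(x+s) = 6/s
Solving: s = 6x/15
ds/dt = 6/15 · dx/dt = 2/5 · 3 = 6/5 ft/s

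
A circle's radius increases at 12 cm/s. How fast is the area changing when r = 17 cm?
408π cm²/s

A = πr²
dA/dt = 2πr · dr/dt = 2π(17)(12) = 408π cm²/s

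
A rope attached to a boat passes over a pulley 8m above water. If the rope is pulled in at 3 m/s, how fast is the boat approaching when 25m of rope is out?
25√561/187 ≈ 3.167 m/s

rope² = x² + 8²
x = √(25² - 8²) = √561
dx/dt = (rope/x) · d(rope)/dt = (25/√561) · (-3) = -25√561/187 m/s
The boat approaches at 25√561/187 ≈ 3.167 m/s.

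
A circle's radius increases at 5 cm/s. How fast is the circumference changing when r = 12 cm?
10π cm/s

C = 2πr
dC/dt = 2π · dr/dt = 2π · 5 = 10π cm/s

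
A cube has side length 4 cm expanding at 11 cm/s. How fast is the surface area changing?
528 cm²/s

A = 6s²
dA/dt = 12s · ds/dt = 12·4·11 = 528 cm²/s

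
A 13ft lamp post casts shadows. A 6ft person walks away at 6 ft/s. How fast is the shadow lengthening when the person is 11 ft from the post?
36/7 ft/s

By similar triangles: 13/(x+s) = 6/s
Solving: s = 6x/7
ds/dt = 6/7 · dx/dt = 6/7 · 6 = 36/7 ft/s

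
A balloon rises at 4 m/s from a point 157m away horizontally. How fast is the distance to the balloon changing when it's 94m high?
376√33485/33485 ≈ 2.055 m/s

z² = 157² + y²
z = √(157² + 94²) = √33485
dz/dt = y/z · dy/dt = 94/√33485 · 4 = 376√33485/33485 ≈ 2.055 m/s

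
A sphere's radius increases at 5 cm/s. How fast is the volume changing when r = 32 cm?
20480π cm³/s

V = (4/3)πr³
dV/dt = dV/dr · dr/dt = 4πr² · 5
At r = 32: dV/dt = 20480π cm³/s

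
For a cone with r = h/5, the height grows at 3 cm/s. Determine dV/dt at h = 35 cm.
147π cm³/s

V = (1/3)π(h/5)²h = πh³/75
dV/dt = πh²/25 · 3
At h = 35: dV/dt = 147π cm³/s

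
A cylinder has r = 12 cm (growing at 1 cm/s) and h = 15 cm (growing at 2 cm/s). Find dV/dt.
648π cm³/s

V = πr²h
dV/dt = 2πrh·dr/dt + πr²·dh/dt
= 2π(12)(15)(1) + π(12)²(2)
= 648π cm³/s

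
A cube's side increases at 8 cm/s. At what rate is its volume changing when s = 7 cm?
1176 cm³/s

V = s³
dV/dt = 3s² · ds/dt = 3·7²·8 = 1176 cm³/s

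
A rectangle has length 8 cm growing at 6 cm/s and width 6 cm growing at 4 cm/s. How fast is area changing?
68 cm²/s

A = lw
dA/dt = w·dl/dt + l·dw/dt = 6·6 + 8·4 = 68 cm²/s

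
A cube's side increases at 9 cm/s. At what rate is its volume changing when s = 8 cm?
1728 cm³/s

V = s³
dV/dt = 3s² · ds/dt = 3·8²·9 = 1728 cm³/s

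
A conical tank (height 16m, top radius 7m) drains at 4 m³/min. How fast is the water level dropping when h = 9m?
1024/(3969π) ≈ 0.08212 m/min

r/h = 7/16, so r = (7/16)h
V = (1/3)πr²h = (1/3)π((7/16)h)²h = (49/768)πh³
dV/dh = (49/256)πh²
dh/dt = (dV/dt)/(dV/dh) = -4/((49/256)π·9²) = -1024/(3969π) m/min
The level is dropping at 1024/(3969π) ≈ 0.08212 m/min.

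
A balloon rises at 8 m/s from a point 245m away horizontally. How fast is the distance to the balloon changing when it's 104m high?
832√70841/70841 ≈ 3.126 m/s

z² = 245² + y²
z = √(245² + 104²) = √70841
dz/dt = y/z · dy/dt = 104/√70841 · 8 = 832√70841/70841 ≈ 3.126 m/s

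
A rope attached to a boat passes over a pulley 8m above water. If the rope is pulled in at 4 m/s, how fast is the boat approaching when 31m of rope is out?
124√897/897 ≈ 4.14 m/s

rope² = x² + 8²
x = √(31² - 8²) = √897
dx/dt = (rope/x) · d(rope)/dt = (31/√897) · (-4) = -124√897/897 m/s
The boat approaches at 124√897/897 ≈ 4.14 m/s.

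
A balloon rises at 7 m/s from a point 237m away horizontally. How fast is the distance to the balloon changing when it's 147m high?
343√8642/8642 ≈ 3.69 m/s

z² = 237² + y²
z = √(237² + 147²) = 3√8642
dz/dt = y/z · dy/dt = 147/(3√8642) · 7 = 343√8642/8642 ≈ 3.69 m/s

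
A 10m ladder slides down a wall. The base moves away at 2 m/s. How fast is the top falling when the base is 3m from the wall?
6√91/91 ≈ 0.629 m/s

x² + y² = 10²
2x·dx/dt + 2y·dy/dt = 0
dy/dt = -x/y · dx/dt = -3/√91 · 2 = -6√91/91 m/s
The top is descending at 6√91/91 ≈ 0.629 m/s.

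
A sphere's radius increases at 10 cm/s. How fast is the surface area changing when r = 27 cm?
2160π cm²/s

S = 4πr²
dS/dt = dS/dr · dr/dt = 8πr · 10
At r = 27: dS/dt = 2160π cm²/s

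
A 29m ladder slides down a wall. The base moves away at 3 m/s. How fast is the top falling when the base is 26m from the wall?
26√165/55 ≈ 6.072 m/s

x² + y² = 29²
2x·dx/dt + 2y·dy/dt = 0
dy/dt = -x/y · dx/dt = -26/√165 · 3 = -26√165/55 m/s
The top is descending at 26√165/55 ≈ 6.072 m/s.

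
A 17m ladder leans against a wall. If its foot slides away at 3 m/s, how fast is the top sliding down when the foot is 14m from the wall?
14√93/31 ≈ 4.355 m/s

x² + y² = 17²
2x·dx/dt + 2y·dy/dt = 0
dy/dt = -x/y · dx/dt = -14/√93 · 3 = -14√93/31 m/s
The top is descending at 14√93/31 ≈ 4.355 m/s.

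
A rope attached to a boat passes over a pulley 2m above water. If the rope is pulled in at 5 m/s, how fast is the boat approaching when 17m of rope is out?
17√285/57 ≈ 5.035 m/s

rope² = x² + 2²
x = √(17² - 2²) = √285
dx/dt = (rope/x) · d(rope)/dt = (17/√285) · (-5) = -17√285/57 m/s
The boat approaches at 17√285/57 ≈ 5.035 m/s.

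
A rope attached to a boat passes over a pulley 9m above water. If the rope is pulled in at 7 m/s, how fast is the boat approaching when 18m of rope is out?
14√3/3 ≈ 8.083 m/s

rope² = x² + 9²
x = √(18² - 9²) = 9√3
dx/dt = (rope/x) · d(rope)/dt = (18/(9√3)) · (-7) = -14√3/3 m/s
The boat approaches at 14√3/3 ≈ 8.083 m/s.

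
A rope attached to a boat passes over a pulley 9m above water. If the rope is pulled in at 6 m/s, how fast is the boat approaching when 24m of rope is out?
48√55/55 ≈ 6.472 m/s

rope² = x² + 9²
x = √(24² - 9²) = 3√55
dx/dt = (rope/x) · d(rope)/dt = (24/(3√55)) · (-6) = -48√55/55 m/s
The boat approaches at 48√55/55 ≈ 6.472 m/s.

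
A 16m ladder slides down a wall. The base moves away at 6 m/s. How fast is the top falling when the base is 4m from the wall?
2√15/5 ≈ 1.549 m/s

x² + y² = 16²
2x·dx/dt + 2y·dy/dt = 0
dy/dt = -x/y · dx/dt = -4/(4√15) · 6 = -2√15/5 m/s
The top is descending at 2√15/5 ≈ 1.549 m/s.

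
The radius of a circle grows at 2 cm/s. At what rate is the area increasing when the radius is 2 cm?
8π cm²/s

A = πr²
dA/dt = 2πr · dr/dt = 2π(2)(2) = 8π cm²/s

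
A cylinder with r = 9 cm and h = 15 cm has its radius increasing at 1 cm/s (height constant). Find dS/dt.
66π cm²/s

S = 2πrh + 2πr² (lateral + bases)
dS/dt = (2πh + 4πr)·dr/dt = (2π·15 + 4π·9)·1
= 66π cm²/s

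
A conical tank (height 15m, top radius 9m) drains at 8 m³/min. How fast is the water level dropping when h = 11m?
200/(1089π) ≈ 0.05846 m/min

r/h = 9/15, so r = (3/5)h
V = (1/3)πr²h = (1/3)π((3/5)h)²h = (3/25)πh³
dV/dh = (9/25)πh²
dh/dt = (dV/dt)/(dV/dh) = -8/((9/25)π·11²) = -200/(1089π) m/min
The level is dropping at 200/(1089π) ≈ 0.05846 m/min.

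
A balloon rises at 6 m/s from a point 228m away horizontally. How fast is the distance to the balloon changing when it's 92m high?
69√3778/1889 ≈ 2.245 m/s

z² = 228² + y²
z = √(228² + 92²) = 4√3778
dz/dt = y/z · dy/dt = 92/(4√3778) · 6 = 69√3778/1889 ≈ 2.245 m/s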